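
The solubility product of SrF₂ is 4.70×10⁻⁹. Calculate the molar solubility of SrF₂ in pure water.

1.06×10⁻³ M

SrF₂(s) ⇌ Sr²⁺(aq) + 2 F⁻(aq)
For each mole of SrF₂ that dissolves per liter, [Sr²⁺] = s and [F⁻] = 2s; let s denote this solubility.
Ksp = [Sr²⁺][F⁻]^2 = s · (2s)^2 = 4s^3
4s^3 = 4.70×10⁻⁹  ⇒  s^3 = 1.18×10⁻⁹
Taking the 3rd root, s = 1.06×10⁻³ M.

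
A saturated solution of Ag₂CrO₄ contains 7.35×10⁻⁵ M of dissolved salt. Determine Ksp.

Ksp = 1.59×10⁻¹²

Ag₂CrO₄(s) ⇌ 2 Ag⁺(aq) + CrO₄²⁻(aq)
With molar solubility s: [Ag⁺] = 2s, [CrO₄²⁻] = s.
Ksp = [Ag⁺]^2[CrO₄²⁻] = (2s)^2 · s = 4s^3
Ksp = 4 × (7.35×10⁻⁵)^3 = 1.59×10⁻¹²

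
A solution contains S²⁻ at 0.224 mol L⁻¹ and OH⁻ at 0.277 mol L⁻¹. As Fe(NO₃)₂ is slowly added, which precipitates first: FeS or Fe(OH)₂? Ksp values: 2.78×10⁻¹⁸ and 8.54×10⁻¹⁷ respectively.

Precipitation of each salt begins when its ion product equals Ksp.
For FeS: [Fe²⁺] = (Ksp/[S²⁻]) = 1.24×10⁻¹⁷ mol L⁻¹
For Fe(OH)₂: [Fe²⁺] = (Ksp/[OH⁻]^2) = 1.11×10⁻¹⁵ mol L⁻¹
The smaller threshold [Fe²⁺] is reached first, so FeS precipitates first.

FeS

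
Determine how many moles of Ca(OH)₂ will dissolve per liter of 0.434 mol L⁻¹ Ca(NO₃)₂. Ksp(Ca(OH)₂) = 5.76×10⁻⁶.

1.82×10⁻³ M

Ca(OH)₂(s) ⇌ Ca²⁺(aq) + 2 OH⁻(aq)
Ca²⁺ is already present at 0.434 mol L⁻¹. If s mol/L of Ca(OH)₂ dissolves, [OH⁻] = 2s while [Ca²⁺] ≈ 0.434 mol L⁻¹.
Ksp = [Ca²⁺][OH⁻]^2 = (0.434)(2s)^2
(2s)^2 = 5.76×10⁻⁶ / (0.434) = 1.33×10⁻⁵
s = 1.82×10⁻³ mol L⁻¹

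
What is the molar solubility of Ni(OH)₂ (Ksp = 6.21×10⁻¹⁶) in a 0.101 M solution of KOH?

6.09×10⁻¹⁴ M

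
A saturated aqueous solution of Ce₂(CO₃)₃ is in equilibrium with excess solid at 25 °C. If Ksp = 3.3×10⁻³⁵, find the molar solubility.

5.0×10⁻⁸ M

Ce₂(CO₃)₃(s) ⇌ 2 Ce³⁺(aq) + 3 CO₃²⁻(aq)
Call the molar solubility s, so that [Ce³⁺] = 2s and [CO₃²⁻] = 3s.
Ksp = [Ce³⁺]^2[CO₃²⁻]^3 = (2s)^2 · (3s)^3 = 108s^5
108s^5 = 3.3×10⁻³⁵  ⇒  s^5 = 3.1×10⁻³⁷
s = (3.1×10⁻³⁷)^(1/5) = 5.0×10⁻⁸ mol L⁻¹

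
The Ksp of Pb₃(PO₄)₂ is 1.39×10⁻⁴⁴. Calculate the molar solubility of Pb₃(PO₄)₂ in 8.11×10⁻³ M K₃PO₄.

Pb₃(PO₄)₂(s) ⇌ 3 Pb²⁺(aq) + 2 PO₄³⁻(aq)
PO₄³⁻ is already present at 8.11×10⁻³ M. If s mol/L of Pb₃(PO₄)₂ dissolves, [Pb²⁺] = 3s while [PO₄³⁻] ≈ 8.11×10⁻³ M.
Ksp = [Pb²⁺]^3[PO₄³⁻]^2 = (3s)^3(8.11×10⁻³)^2
(3s)^3 = 1.39×10⁻⁴⁴ / (8.11×10⁻³)^2 = 2.11×10⁻⁴⁰
s = 1.99×10⁻¹⁴ M

1.99×10⁻¹⁴ M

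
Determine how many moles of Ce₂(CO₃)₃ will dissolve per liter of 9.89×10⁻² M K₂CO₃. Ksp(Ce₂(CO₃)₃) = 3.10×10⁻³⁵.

8.95×10⁻¹⁷ M

Ce₂(CO₃)₃(s) ⇌ 2 Ce³⁺(aq) + 3 CO₃²⁻(aq)
The solution already contains CO₃²⁻ at 9.89×10⁻² M. Let s be the molar solubility of Ce₂(CO₃)₃.
[CO₃²⁻] ≈ 9.89×10⁻² M (common ion dominates); [Ce³⁺] = 2s.
Ksp = [Ce³⁺]^2[CO₃²⁻]^3 = (2s)^2(9.89×10⁻²)^3
(2s)^2 = 3.10×10⁻³⁵ / (9.89×10⁻²)^3 = 3.20×10⁻³²
s = 8.95×10⁻¹⁷ M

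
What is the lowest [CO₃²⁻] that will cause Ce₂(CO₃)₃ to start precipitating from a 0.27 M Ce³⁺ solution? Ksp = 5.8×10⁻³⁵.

9.3×10⁻¹² M

Precipitation of each salt begins when its ion product equals Ksp.
Ce₂(CO₃)₃(s) ⇌ 2 Ce³⁺(aq) + 3 CO₃²⁻(aq)
Ksp = [Ce³⁺]^2[CO₃²⁻]^3 = [CO₃²⁻]^3(0.27)^2
[CO₃²⁻]^3 = 5.8×10⁻³⁵ / (0.27)^2 = 8.0×10⁻³⁴
[CO₃²⁻] = 9.3×10⁻¹² M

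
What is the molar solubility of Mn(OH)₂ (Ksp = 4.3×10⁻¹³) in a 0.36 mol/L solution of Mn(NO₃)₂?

Mn(OH)₂(s) ⇌ Mn²⁺(aq) + 2 OH⁻(aq)
The solution already contains Mn²⁺ at 0.36 mol/L. Let s be the molar solubility of Mn(OH)₂.
[Mn²⁺] ≈ 0.36 mol/L (common ion dominates); [OH⁻] = 2s.
Ksp = [Mn²⁺][OH⁻]^2 = (0.36)(2s)^2
(2s)^2 = 4.3×10⁻¹³ / (0.36) = 1.2×10⁻¹²
s = 5.5×10⁻⁷ mol/L

5.5×10⁻⁷ M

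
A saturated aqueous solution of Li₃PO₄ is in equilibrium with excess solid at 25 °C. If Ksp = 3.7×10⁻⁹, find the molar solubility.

3.4×10⁻³ M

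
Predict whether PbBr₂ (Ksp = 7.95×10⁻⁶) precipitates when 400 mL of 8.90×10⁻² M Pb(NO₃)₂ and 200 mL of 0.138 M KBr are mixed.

Total volume after mixing = 400 + 200 = 600 mL.
[Pb²⁺] = (8.90×10⁻²)(400)/600 = 5.93×10⁻² M
[Br⁻] = (0.138)(200)/600 = 4.60×10⁻² M
Q = [Pb²⁺][Br⁻]^2 = 1.26×10⁻⁴
Since Q (1.26×10⁻⁴) exceeds Ksp (7.95×10⁻⁶), PbBr₂ will precipitate.

Yes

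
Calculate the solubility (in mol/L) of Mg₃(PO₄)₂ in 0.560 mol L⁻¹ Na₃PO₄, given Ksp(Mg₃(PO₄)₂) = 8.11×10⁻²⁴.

Mg₃(PO₄)₂(s) ⇌ 3 Mg²⁺(aq) + 2 PO₄³⁻(aq)
Let s be the solubility of Mg₃(PO₄)₂ here. The common ion gives [PO₄³⁻] ≈ 0.560 mol L⁻¹, and [Mg²⁺] = 3s.
Ksp = [Mg²⁺]^3[PO₄³⁻]^2 = (3s)^3(0.560)^2
(3s)^3 = 8.11×10⁻²⁴ / (0.560)^2 = 2.59×10⁻²³
s = 9.86×10⁻⁹ mol L⁻¹

9.86×10⁻⁹ M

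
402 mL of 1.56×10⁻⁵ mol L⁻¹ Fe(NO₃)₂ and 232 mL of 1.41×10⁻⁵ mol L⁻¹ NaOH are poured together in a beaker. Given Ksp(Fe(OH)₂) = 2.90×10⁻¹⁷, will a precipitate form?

Yes

The combined volume is 634 mL.
[Fe²⁺] = (1.56×10⁻⁵)(402)/634 = 9.89×10⁻⁶ mol L⁻¹
[OH⁻] = (1.41×10⁻⁵)(232)/634 = 5.16×10⁻⁶ mol L⁻¹
Q = [Fe²⁺][OH⁻]^2 = 2.63×10⁻¹⁶
Since Q (2.63×10⁻¹⁶) exceeds Ksp (2.90×10⁻¹⁷), Fe(OH)₂ will precipitate.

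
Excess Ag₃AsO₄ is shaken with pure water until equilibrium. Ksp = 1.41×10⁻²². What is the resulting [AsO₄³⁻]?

1.51×10⁻⁶ M

Ag₃AsO₄(s) ⇌ 3 Ag⁺(aq) + AsO₄³⁻(aq)
Call the molar solubility s, so that [Ag⁺] = 3s and [AsO₄³⁻] = s.
Ksp = [Ag⁺]^3[AsO₄³⁻] = (3s)^3 · s = 27s^4 = 1.41×10⁻²²
s = 1.51×10⁻⁶ mol L⁻¹
[AsO₄³⁻] = s = 1.51×10⁻⁶ mol L⁻¹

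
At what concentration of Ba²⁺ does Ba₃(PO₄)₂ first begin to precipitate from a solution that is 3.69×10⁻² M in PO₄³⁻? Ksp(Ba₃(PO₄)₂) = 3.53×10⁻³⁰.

Precipitation begins when Q = Ksp.
Ba₃(PO₄)₂(s) ⇌ 3 Ba²⁺(aq) + 2 PO₄³⁻(aq)
Ksp = [Ba²⁺]^3[PO₄³⁻]^2 = [Ba²⁺]^3(3.69×10⁻²)^2
[Ba²⁺]^3 = 3.53×10⁻³⁰ / (3.69×10⁻²)^2 = 2.59×10⁻²⁷
[Ba²⁺] = 1.37×10⁻⁹ M

1.37×10⁻⁹ M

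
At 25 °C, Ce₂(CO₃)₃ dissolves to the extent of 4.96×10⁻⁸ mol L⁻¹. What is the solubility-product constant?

Ksp = 3.24×10⁻³⁵

Ce₂(CO₃)₃(s) ⇌ 2 Ce³⁺(aq) + 3 CO₃²⁻(aq)
If s mol/L of Ce₂(CO₃)₃ dissolves, [Ce³⁺] = 2s and [CO₃²⁻] = 3s.
Ksp = [Ce³⁺]^2[CO₃²⁻]^3 = (2s)^2 · (3s)^3 = 108s^5
Ksp = 108 × (4.96×10⁻⁸)^5 = 3.24×10⁻³⁵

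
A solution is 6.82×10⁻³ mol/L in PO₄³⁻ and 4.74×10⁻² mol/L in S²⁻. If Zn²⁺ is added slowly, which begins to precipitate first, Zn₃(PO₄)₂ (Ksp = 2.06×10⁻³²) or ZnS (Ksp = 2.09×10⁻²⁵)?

A salt starts to precipitate once the ion product Q reaches its Ksp.
For Zn₃(PO₄)₂: [Zn²⁺] = (Ksp/[PO₄³⁻]^2)^(1/3) = 7.62×10⁻¹⁰ mol/L
For ZnS: [Zn²⁺] = (Ksp/[S²⁻]) = 4.41×10⁻²⁴ mol/L
ZnS requires the lower [Zn²⁺], so it precipitates first.

ZnS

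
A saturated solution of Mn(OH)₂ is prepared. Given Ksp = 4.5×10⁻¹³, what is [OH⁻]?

Mn(OH)₂(s) ⇌ Mn²⁺(aq) + 2 OH⁻(aq)
Let s be the molar solubility. Then [Mn²⁺] = s and [OH⁻] = 2s.
Ksp = [Mn²⁺][OH⁻]^2 = s · (2s)^2 = 4s^3 = 4.5×10⁻¹³
s = 4.8×10⁻⁵ mol L⁻¹
[OH⁻] = 2s = 9.7×10⁻⁵ mol L⁻¹

9.7×10⁻⁵ M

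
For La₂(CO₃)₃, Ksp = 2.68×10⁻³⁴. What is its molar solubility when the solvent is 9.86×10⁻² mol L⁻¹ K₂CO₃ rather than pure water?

La₂(CO₃)₃(s) ⇌ 2 La³⁺(aq) + 3 CO₃²⁻(aq)
With CO₃²⁻ already at 9.86×10⁻² mol L⁻¹ and s small, take [CO₃²⁻] ≈ 9.86×10⁻² mol L⁻¹ and [La³⁺] = 2s.
Ksp = [La³⁺]^2[CO₃²⁻]^3 = (2s)^2(9.86×10⁻²)^3
(2s)^2 = 2.68×10⁻³⁴ / (9.86×10⁻²)^3 = 2.80×10⁻³¹
s = 2.64×10⁻¹⁶ mol L⁻¹

2.64×10⁻¹⁶ M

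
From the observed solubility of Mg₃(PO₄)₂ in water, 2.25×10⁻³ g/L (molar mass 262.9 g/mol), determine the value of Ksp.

Ksp = 4.96×10⁻²⁴

s = (2.25×10⁻³ g L⁻¹)/(262.9 g mol⁻¹) = 8.5584×10⁻⁶ M
Mg₃(PO₄)₂(s) ⇌ 3 Mg²⁺(aq) + 2 PO₄³⁻(aq)
If s mol/L of Mg₃(PO₄)₂ dissolves, [Mg²⁺] = 3s and [PO₄³⁻] = 2s.
Ksp = [Mg²⁺]^3[PO₄³⁻]^2 = (3s)^3 · (2s)^2 = 108s^5
Ksp = 108 × (8.5584×10⁻⁶)^5 = 4.96×10⁻²⁴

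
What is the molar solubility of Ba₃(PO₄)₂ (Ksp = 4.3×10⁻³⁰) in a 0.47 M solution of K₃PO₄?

Ba₃(PO₄)₂(s) ⇌ 3 Ba²⁺(aq) + 2 PO₄³⁻(aq)
With PO₄³⁻ already at 0.47 M and s small, take [PO₄³⁻] ≈ 0.47 M and [Ba²⁺] = 3s.
Ksp = [Ba²⁺]^3[PO₄³⁻]^2 = (3s)^3(0.47)^2
(3s)^3 = 4.3×10⁻³⁰ / (0.47)^2 = 1.9×10⁻²⁹
s = 9.0×10⁻¹¹ M

9.0×10⁻¹¹ M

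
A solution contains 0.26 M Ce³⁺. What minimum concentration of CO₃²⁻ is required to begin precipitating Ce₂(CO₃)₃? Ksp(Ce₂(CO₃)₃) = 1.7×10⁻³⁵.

Precipitation of each salt begins when its ion product equals Ksp.
Ce₂(CO₃)₃(s) ⇌ 2 Ce³⁺(aq) + 3 CO₃²⁻(aq)
Ksp = [Ce³⁺]^2[CO₃²⁻]^3 = [CO₃²⁻]^3(0.26)^2
[CO₃²⁻]^3 = 1.7×10⁻³⁵ / (0.26)^2 = 2.5×10⁻³⁴
[CO₃²⁻] = 6.3×10⁻¹² M

6.3×10⁻¹² M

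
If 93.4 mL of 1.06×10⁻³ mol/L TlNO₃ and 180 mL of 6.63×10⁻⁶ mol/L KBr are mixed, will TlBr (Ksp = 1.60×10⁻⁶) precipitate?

Total volume after mixing = 93.4 + 180 = 273.4 mL.
[Tl⁺] = (1.06×10⁻³)(93.4)/273.4 = 3.62×10⁻⁴ mol/L
[Br⁻] = (6.63×10⁻⁶)(180)/273.4 = 4.37×10⁻⁶ mol/L
Q = [Tl⁺][Br⁻] = 1.58×10⁻⁹
Q = 1.58×10⁻⁹ < Ksp = 1.60×10⁻⁶, so the solution is unsaturated and no precipitate forms.

No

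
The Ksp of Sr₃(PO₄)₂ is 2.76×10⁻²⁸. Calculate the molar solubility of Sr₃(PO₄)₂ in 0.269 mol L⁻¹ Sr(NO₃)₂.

Sr₃(PO₄)₂(s) ⇌ 3 Sr²⁺(aq) + 2 PO₄³⁻(aq)
The solution already contains Sr²⁺ at 0.269 mol L⁻¹. Let s be the molar solubility of Sr₃(PO₄)₂.
[Sr²⁺] ≈ 0.269 mol L⁻¹ (common ion dominates); [PO₄³⁻] = 2s.
Ksp = [Sr²⁺]^3[PO₄³⁻]^2 = (0.269)^3(2s)^2
(2s)^2 = 2.76×10⁻²⁸ / (0.269)^3 = 1.42×10⁻²⁶
s = 5.95×10⁻¹⁴ mol L⁻¹

5.95×10⁻¹⁴ M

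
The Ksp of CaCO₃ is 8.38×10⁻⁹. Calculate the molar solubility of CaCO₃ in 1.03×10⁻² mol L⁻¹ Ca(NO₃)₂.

CaCO₃(s) ⇌ Ca²⁺(aq) + CO₃²⁻(aq)
With Ca²⁺ already at 1.03×10⁻² mol L⁻¹ and s small, take [Ca²⁺] ≈ 1.03×10⁻² mol L⁻¹ and [CO₃²⁻] = s.
Ksp = [Ca²⁺][CO₃²⁻] = (1.03×10⁻²)s
s = 8.38×10⁻⁹ / (1.03×10⁻²) = 8.14×10⁻⁷
s = 8.14×10⁻⁷ mol L⁻¹

8.14×10⁻⁷ M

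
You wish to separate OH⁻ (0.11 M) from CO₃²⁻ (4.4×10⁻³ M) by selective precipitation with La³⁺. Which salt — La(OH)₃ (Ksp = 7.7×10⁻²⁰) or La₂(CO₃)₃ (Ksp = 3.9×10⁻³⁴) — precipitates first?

A salt starts to precipitate once the ion product Q reaches its Ksp.
For La(OH)₃: [La³⁺] = (Ksp/[OH⁻]^3) = 5.8×10⁻¹⁷ M
For La₂(CO₃)₃: [La³⁺] = (Ksp/[CO₃²⁻]^3)^(1/2) = 6.8×10⁻¹⁴ M
Since La(OH)₃ needs less La³⁺ to reach saturation, it precipitates first.

La(OH)₃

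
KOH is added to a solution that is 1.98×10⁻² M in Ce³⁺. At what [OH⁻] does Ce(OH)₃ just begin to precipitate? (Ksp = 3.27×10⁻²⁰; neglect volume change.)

1.18×10⁻⁶ M

Precipitation of each salt begins when its ion product equals Ksp.
Ce(OH)₃(s) ⇌ Ce³⁺(aq) + 3 OH⁻(aq)
Ksp = [Ce³⁺][OH⁻]^3 = [OH⁻]^3(1.98×10⁻²)
[OH⁻]^3 = 3.27×10⁻²⁰ / (1.98×10⁻²) = 1.65×10⁻¹⁸
[OH⁻] = 1.18×10⁻⁶ M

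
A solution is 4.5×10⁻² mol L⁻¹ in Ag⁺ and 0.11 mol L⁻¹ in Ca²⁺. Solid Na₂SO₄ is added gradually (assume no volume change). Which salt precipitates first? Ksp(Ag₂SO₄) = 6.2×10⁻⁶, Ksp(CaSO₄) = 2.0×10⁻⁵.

CaSO₄

Precipitation of each salt begins when its ion product equals Ksp.
For Ag₂SO₄: [SO₄²⁻] = (Ksp/[Ag⁺]^2) = 3.1×10⁻³ mol L⁻¹
For CaSO₄: [SO₄²⁻] = (Ksp/[Ca²⁺]) = 1.8×10⁻⁴ mol L⁻¹
CaSO₄ requires the lower [SO₄²⁻], so it precipitates first.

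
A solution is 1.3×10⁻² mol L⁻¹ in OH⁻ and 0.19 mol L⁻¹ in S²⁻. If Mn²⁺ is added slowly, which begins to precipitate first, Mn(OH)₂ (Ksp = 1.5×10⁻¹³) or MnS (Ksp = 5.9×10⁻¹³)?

The threshold for precipitation is Q = Ksp.
For Mn(OH)₂: [Mn²⁺] = (Ksp/[OH⁻]^2) = 8.9×10⁻¹⁰ mol L⁻¹
For MnS: [Mn²⁺] = (Ksp/[S²⁻]) = 3.1×10⁻¹² mol L⁻¹
MnS requires the lower [Mn²⁺], so it precipitates first.

MnS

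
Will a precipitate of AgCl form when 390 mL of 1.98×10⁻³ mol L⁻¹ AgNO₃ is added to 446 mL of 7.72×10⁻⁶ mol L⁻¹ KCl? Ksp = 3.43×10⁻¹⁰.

Yes

Total volume after mixing = 390 + 446 = 836 mL.
[Ag⁺] = (1.98×10⁻³)(390)/836 = 9.24×10⁻⁴ mol L⁻¹
[Cl⁻] = (7.72×10⁻⁶)(446)/836 = 4.12×10⁻⁶ mol L⁻¹
Q = [Ag⁺][Cl⁻] = 3.80×10⁻⁹
Since Q (3.80×10⁻⁹) exceeds Ksp (3.43×10⁻¹⁰), AgCl will precipitate.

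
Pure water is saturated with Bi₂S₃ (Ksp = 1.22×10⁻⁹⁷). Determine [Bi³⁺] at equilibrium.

Bi₂S₃(s) ⇌ 2 Bi³⁺(aq) + 3 S²⁻(aq)
For each mole of Bi₂S₃ that dissolves per liter, [Bi³⁺] = 2s and [S²⁻] = 3s; let s denote this solubility.
Ksp = [Bi³⁺]^2[S²⁻]^3 = (2s)^2 · (3s)^3 = 108s^5 = 1.22×10⁻⁹⁷
s = 1.62×10⁻²⁰ mol/L
[Bi³⁺] = 2s = 3.25×10⁻²⁰ mol/L

3.25×10⁻²⁰ M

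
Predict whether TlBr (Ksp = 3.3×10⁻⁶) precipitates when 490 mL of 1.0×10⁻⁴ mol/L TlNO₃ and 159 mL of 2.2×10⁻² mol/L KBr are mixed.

Total volume after mixing = 490 + 159 = 649 mL.
[Tl⁺] = (1.0×10⁻⁴)(490)/649 = 7.6×10⁻⁵ mol/L
[Br⁻] = (2.2×10⁻²)(159)/649 = 5.4×10⁻³ mol/L
Q = [Tl⁺][Br⁻] = 4.1×10⁻⁷
Q = 4.1×10⁻⁷ < Ksp = 3.3×10⁻⁶, so the solution is unsaturated and no precipitate forms.

No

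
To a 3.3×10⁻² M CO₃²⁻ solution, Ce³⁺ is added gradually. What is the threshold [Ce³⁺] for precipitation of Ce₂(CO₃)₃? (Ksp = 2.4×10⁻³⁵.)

8.2×10⁻¹⁶ M

Each salt precipitates once Q = Ksp for that salt.
Ce₂(CO₃)₃(s) ⇌ 2 Ce³⁺(aq) + 3 CO₃²⁻(aq)
Ksp = [Ce³⁺]^2[CO₃²⁻]^3 = [Ce³⁺]^2(3.3×10⁻²)^3
[Ce³⁺]^2 = 2.4×10⁻³⁵ / (3.3×10⁻²)^3 = 6.7×10⁻³¹
[Ce³⁺] = 8.2×10⁻¹⁶ M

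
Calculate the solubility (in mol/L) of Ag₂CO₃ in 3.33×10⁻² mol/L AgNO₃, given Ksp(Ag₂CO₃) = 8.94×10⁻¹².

Ag₂CO₃(s) ⇌ 2 Ag⁺(aq) + CO₃²⁻(aq)
With Ag⁺ already at 3.33×10⁻² mol/L and s small, take [Ag⁺] ≈ 3.33×10⁻² mol/L and [CO₃²⁻] = s.
Ksp = [Ag⁺]^2[CO₃²⁻] = (3.33×10⁻²)^2s
s = 8.94×10⁻¹² / (3.33×10⁻²)^2 = 8.06×10⁻⁹
s = 8.06×10⁻⁹ mol/L

8.06×10⁻⁹ M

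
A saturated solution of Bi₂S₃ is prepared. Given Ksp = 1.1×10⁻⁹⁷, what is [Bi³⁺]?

3.2×10⁻²⁰ M

Bi₂S₃(s) ⇌ 2 Bi³⁺(aq) + 3 S²⁻(aq)
If s mol/L of Bi₂S₃ dissolves, [Bi³⁺] = 2s and [S²⁻] = 3s.
Ksp = [Bi³⁺]^2[S²⁻]^3 = (2s)^2 · (3s)^3 = 108s^5 = 1.1×10⁻⁹⁷
s = 1.6×10⁻²⁰ M
[Bi³⁺] = 2s = 3.2×10⁻²⁰ M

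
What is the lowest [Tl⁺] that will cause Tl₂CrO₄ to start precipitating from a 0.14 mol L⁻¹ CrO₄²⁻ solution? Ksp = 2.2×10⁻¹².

4.0×10⁻⁶ M

Precipitation of each salt begins when its ion product equals Ksp.
Tl₂CrO₄(s) ⇌ 2 Tl⁺(aq) + CrO₄²⁻(aq)
Ksp = [Tl⁺]^2[CrO₄²⁻] = [Tl⁺]^2(0.14)
[Tl⁺]^2 = 2.2×10⁻¹² / (0.14) = 1.6×10⁻¹¹
[Tl⁺] = 4.0×10⁻⁶ mol L⁻¹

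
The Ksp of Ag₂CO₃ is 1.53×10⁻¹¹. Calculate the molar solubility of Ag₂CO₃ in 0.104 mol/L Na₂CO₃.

Ag₂CO₃(s) ⇌ 2 Ag⁺(aq) + CO₃²⁻(aq)
The solution already contains CO₃²⁻ at 0.104 mol/L. Let s be the molar solubility of Ag₂CO₃.
[CO₃²⁻] ≈ 0.104 mol/L (common ion dominates); [Ag⁺] = 2s.
Ksp = [Ag⁺]^2[CO₃²⁻] = (2s)^2(0.104)
(2s)^2 = 1.53×10⁻¹¹ / (0.104) = 1.47×10⁻¹⁰
s = 6.06×10⁻⁶ mol/L

6.06×10⁻⁶ M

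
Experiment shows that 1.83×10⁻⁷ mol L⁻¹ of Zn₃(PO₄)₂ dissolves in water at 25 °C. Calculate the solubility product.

Ksp = 2.22×10⁻³²

Zn₃(PO₄)₂(s) ⇌ 3 Zn²⁺(aq) + 2 PO₄³⁻(aq)
For each mole of Zn₃(PO₄)₂ that dissolves per liter, [Zn²⁺] = 3s and [PO₄³⁻] = 2s; let s denote this solubility.
Ksp = [Zn²⁺]^3[PO₄³⁻]^2 = (3s)^3 · (2s)^2 = 108s^5
Ksp = 108 × (1.83×10⁻⁷)^5 = 2.22×10⁻³²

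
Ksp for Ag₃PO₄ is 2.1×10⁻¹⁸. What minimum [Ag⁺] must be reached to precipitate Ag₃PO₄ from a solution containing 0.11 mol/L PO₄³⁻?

A salt starts to precipitate once the ion product Q reaches its Ksp.
Ag₃PO₄(s) ⇌ 3 Ag⁺(aq) + PO₄³⁻(aq)
Ksp = [Ag⁺]^3[PO₄³⁻] = [Ag⁺]^3(0.11)
[Ag⁺]^3 = 2.1×10⁻¹⁸ / (0.11) = 1.9×10⁻¹⁷
[Ag⁺] = 2.7×10⁻⁶ mol/L

2.7×10⁻⁶ M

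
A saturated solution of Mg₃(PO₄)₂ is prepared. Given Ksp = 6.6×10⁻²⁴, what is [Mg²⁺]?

Mg₃(PO₄)₂(s) ⇌ 3 Mg²⁺(aq) + 2 PO₄³⁻(aq)
For each mole of Mg₃(PO₄)₂ that dissolves per liter, [Mg²⁺] = 3s and [PO₄³⁻] = 2s; let s denote this solubility.
Ksp = [Mg²⁺]^3[PO₄³⁻]^2 = (3s)^3 · (2s)^2 = 108s^5 = 6.6×10⁻²⁴
s = 9.1×10⁻⁶ M
[Mg²⁺] = 3s = 2.7×10⁻⁵ M

2.7×10⁻⁵ M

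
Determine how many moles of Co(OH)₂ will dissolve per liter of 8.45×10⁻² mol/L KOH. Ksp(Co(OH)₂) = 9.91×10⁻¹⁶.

1.39×10⁻¹³ M

Co(OH)₂(s) ⇌ Co²⁺(aq) + 2 OH⁻(aq)
Let s be the solubility of Co(OH)₂ here. The common ion gives [OH⁻] ≈ 8.45×10⁻² mol/L, and [Co²⁺] = s.
Ksp = [Co²⁺][OH⁻]^2 = s(8.45×10⁻²)^2
s = 9.91×10⁻¹⁶ / (8.45×10⁻²)^2 = 1.39×10⁻¹³
s = 1.39×10⁻¹³ mol/L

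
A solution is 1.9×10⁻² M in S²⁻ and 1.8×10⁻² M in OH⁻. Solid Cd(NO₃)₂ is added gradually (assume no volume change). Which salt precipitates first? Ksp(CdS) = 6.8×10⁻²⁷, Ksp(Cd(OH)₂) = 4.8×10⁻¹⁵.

CdS

Precipitation begins when Q = Ksp.
For CdS: [Cd²⁺] = (Ksp/[S²⁻]) = 3.6×10⁻²⁵ M
For Cd(OH)₂: [Cd²⁺] = (Ksp/[OH⁻]^2) = 1.5×10⁻¹¹ M
Since CdS needs less Cd²⁺ to reach saturation, it precipitates first.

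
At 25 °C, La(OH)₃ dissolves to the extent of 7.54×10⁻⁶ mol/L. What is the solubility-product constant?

Ksp = 8.73×10⁻²⁰

La(OH)₃(s) ⇌ La³⁺(aq) + 3 OH⁻(aq)
Call the molar solubility s, so that [La³⁺] = s and [OH⁻] = 3s.
Ksp = [La³⁺][OH⁻]^3 = s · (3s)^3 = 27s^4
Ksp = 27 × (7.54×10⁻⁶)^4 = 8.73×10⁻²⁰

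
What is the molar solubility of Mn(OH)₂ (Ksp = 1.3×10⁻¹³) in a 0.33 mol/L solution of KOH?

1.2×10⁻¹² M

Mn(OH)₂(s) ⇌ Mn²⁺(aq) + 2 OH⁻(aq)
OH⁻ is already present at 0.33 mol/L. If s mol/L of Mn(OH)₂ dissolves, [Mn²⁺] = s while [OH⁻] ≈ 0.33 mol/L.
Ksp = [Mn²⁺][OH⁻]^2 = s(0.33)^2
s = 1.3×10⁻¹³ / (0.33)^2 = 1.2×10⁻¹²
s = 1.2×10⁻¹² mol/L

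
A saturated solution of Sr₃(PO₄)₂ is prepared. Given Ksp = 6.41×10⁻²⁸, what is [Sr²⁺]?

Sr₃(PO₄)₂(s) ⇌ 3 Sr²⁺(aq) + 2 PO₄³⁻(aq)
For each mole of Sr₃(PO₄)₂ that dissolves per liter, [Sr²⁺] = 3s and [PO₄³⁻] = 2s; let s denote this solubility.
Ksp = [Sr²⁺]^3[PO₄³⁻]^2 = (3s)^3 · (2s)^2 = 108s^5 = 6.41×10⁻²⁸
s = 1.43×10⁻⁶ mol/L
[Sr²⁺] = 3s = 4.28×10⁻⁶ mol/L

4.28×10⁻⁶ M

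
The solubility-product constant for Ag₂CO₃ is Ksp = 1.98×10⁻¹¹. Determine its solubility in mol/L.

1.70×10⁻⁴ M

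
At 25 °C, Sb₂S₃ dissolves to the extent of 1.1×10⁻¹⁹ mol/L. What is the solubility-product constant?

Ksp = 1.7×10⁻⁹³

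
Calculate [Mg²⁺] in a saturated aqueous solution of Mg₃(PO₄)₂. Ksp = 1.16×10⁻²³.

3.04×10⁻⁵ M

Mg₃(PO₄)₂(s) ⇌ 3 Mg²⁺(aq) + 2 PO₄³⁻(aq)
Call the molar solubility s, so that [Mg²⁺] = 3s and [PO₄³⁻] = 2s.
Ksp = [Mg²⁺]^3[PO₄³⁻]^2 = (3s)^3 · (2s)^2 = 108s^5 = 1.16×10⁻²³
s = 1.01×10⁻⁵ mol/L
[Mg²⁺] = 3s = 3.04×10⁻⁵ mol/L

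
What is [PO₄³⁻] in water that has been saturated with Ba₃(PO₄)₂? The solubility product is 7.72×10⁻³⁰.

Ba₃(PO₄)₂(s) ⇌ 3 Ba²⁺(aq) + 2 PO₄³⁻(aq)
Call the molar solubility s, so that [Ba²⁺] = 3s and [PO₄³⁻] = 2s.
Ksp = [Ba²⁺]^3[PO₄³⁻]^2 = (3s)^3 · (2s)^2 = 108s^5 = 7.72×10⁻³⁰
s = 5.90×10⁻⁷ mol L⁻¹
[PO₄³⁻] = 2s = 1.18×10⁻⁶ mol L⁻¹

1.18×10⁻⁶ M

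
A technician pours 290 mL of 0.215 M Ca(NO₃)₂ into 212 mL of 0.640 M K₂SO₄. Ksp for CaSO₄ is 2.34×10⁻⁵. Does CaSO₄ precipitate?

Total volume after mixing = 290 + 212 = 502 mL.
[Ca²⁺] = (0.215)(290)/502 = 0.124 M
[SO₄²⁻] = (0.640)(212)/502 = 0.270 M
Q = [Ca²⁺][SO₄²⁻] = 3.36×10⁻²
Because Q > Ksp (3.36×10⁻² vs 2.34×10⁻⁵), a precipitate of CaSO₄ forms.

Yes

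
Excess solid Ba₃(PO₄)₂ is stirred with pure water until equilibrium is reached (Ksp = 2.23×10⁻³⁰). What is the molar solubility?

4.60×10⁻⁷ M

Ba₃(PO₄)₂(s) ⇌ 3 Ba²⁺(aq) + 2 PO₄³⁻(aq)
Let s be the molar solubility. Then [Ba²⁺] = 3s and [PO₄³⁻] = 2s.
Ksp = [Ba²⁺]^3[PO₄³⁻]^2 = (3s)^3 · (2s)^2 = 108s^5
108s^5 = 2.23×10⁻³⁰  ⇒  s^5 = 2.06×10⁻³²
s = 4.60×10⁻⁷ mol/L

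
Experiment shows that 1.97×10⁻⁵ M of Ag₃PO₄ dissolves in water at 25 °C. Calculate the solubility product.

Ksp = 4.07×10⁻¹⁸

Ag₃PO₄(s) ⇌ 3 Ag⁺(aq) + PO₄³⁻(aq)
If s mol/L of Ag₃PO₄ dissolves, [Ag⁺] = 3s and [PO₄³⁻] = s.
Ksp = [Ag⁺]^3[PO₄³⁻] = (3s)^3 · s = 27s^4
Ksp = 27 × (1.97×10⁻⁵)^4 = 4.07×10⁻¹⁸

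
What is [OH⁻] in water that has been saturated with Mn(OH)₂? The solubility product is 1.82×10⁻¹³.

7.14×10⁻⁵ M

Mn(OH)₂(s) ⇌ Mn²⁺(aq) + 2 OH⁻(aq)
Let s be the molar solubility. Then [Mn²⁺] = s and [OH⁻] = 2s.
Ksp = [Mn²⁺][OH⁻]^2 = s · (2s)^2 = 4s^3 = 1.82×10⁻¹³
s = 3.57×10⁻⁵ M
[OH⁻] = 2s = 7.14×10⁻⁵ M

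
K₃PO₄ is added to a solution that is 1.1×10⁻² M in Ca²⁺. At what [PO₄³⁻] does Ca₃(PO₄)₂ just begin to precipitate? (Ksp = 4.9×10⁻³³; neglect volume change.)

6.1×10⁻¹⁴ M

The threshold for precipitation is Q = Ksp.
Ca₃(PO₄)₂(s) ⇌ 3 Ca²⁺(aq) + 2 PO₄³⁻(aq)
Ksp = [Ca²⁺]^3[PO₄³⁻]^2 = [PO₄³⁻]^2(1.1×10⁻²)^3
[PO₄³⁻]^2 = 4.9×10⁻³³ / (1.1×10⁻²)^3 = 3.7×10⁻²⁷
[PO₄³⁻] = 6.1×10⁻¹⁴ M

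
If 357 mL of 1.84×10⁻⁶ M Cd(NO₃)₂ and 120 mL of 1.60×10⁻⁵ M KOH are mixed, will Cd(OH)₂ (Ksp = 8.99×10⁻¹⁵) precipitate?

No

The combined volume is 477 mL.
[Cd²⁺] = (1.84×10⁻⁶)(357)/477 = 1.38×10⁻⁶ M
[OH⁻] = (1.60×10⁻⁵)(120)/477 = 4.03×10⁻⁶ M
Q = [Cd²⁺][OH⁻]^2 = 2.23×10⁻¹⁷
Q = 2.23×10⁻¹⁷ < Ksp = 8.99×10⁻¹⁵, so the solution is unsaturated and no precipitate forms.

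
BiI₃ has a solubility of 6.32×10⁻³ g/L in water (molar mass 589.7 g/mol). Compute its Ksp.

Molar solubility s = (6.32×10⁻³ g/L) / (589.7 g/mol) = 1.0717×10⁻⁵ mol/L
BiI₃(s) ⇌ Bi³⁺(aq) + 3 I⁻(aq)
Call the molar solubility s, so that [Bi³⁺] = s and [I⁻] = 3s.
Ksp = [Bi³⁺][I⁻]^3 = s · (3s)^3 = 27s^4
Ksp = 27 × (1.0717×10⁻⁵)^4 = 3.56×10⁻¹⁹

Ksp = 3.56×10⁻¹⁹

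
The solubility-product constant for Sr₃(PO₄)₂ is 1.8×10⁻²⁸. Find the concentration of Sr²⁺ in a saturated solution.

3.3×10⁻⁶ M

Sr₃(PO₄)₂(s) ⇌ 3 Sr²⁺(aq) + 2 PO₄³⁻(aq)
Call the molar solubility s, so that [Sr²⁺] = 3s and [PO₄³⁻] = 2s.
Ksp = [Sr²⁺]^3[PO₄³⁻]^2 = (3s)^3 · (2s)^2 = 108s^5 = 1.8×10⁻²⁸
s = 1.1×10⁻⁶ M
[Sr²⁺] = 3s = 3.3×10⁻⁶ M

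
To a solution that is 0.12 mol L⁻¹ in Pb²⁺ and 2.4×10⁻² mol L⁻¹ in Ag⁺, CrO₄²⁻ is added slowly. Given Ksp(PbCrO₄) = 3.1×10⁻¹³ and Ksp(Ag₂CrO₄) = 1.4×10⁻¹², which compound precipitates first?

The threshold for precipitation is Q = Ksp.
For PbCrO₄: [CrO₄²⁻] = (Ksp/[Pb²⁺]) = 2.6×10⁻¹² mol L⁻¹
For Ag₂CrO₄: [CrO₄²⁻] = (Ksp/[Ag⁺]^2) = 2.4×10⁻⁹ mol L⁻¹
PbCrO₄ requires the lower [CrO₄²⁻], so it precipitates first.

PbCrO₄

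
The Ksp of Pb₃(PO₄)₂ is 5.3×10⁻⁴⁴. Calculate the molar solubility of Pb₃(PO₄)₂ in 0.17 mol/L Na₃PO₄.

Pb₃(PO₄)₂(s) ⇌ 3 Pb²⁺(aq) + 2 PO₄³⁻(aq)
The solution already contains PO₄³⁻ at 0.17 mol/L. Let s be the molar solubility of Pb₃(PO₄)₂.
[PO₄³⁻] ≈ 0.17 mol/L (common ion dominates); [Pb²⁺] = 3s.
Ksp = [Pb²⁺]^3[PO₄³⁻]^2 = (3s)^3(0.17)^2
(3s)^3 = 5.3×10⁻⁴⁴ / (0.17)^2 = 1.8×10⁻⁴²
s = 4.1×10⁻¹⁵ mol/L

4.1×10⁻¹⁵ M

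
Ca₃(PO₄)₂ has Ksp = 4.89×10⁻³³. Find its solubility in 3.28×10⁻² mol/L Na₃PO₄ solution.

5.52×10⁻¹¹ M

Ca₃(PO₄)₂(s) ⇌ 3 Ca²⁺(aq) + 2 PO₄³⁻(aq)
The solution already contains PO₄³⁻ at 3.28×10⁻² mol/L. Let s be the molar solubility of Ca₃(PO₄)₂.
[PO₄³⁻] ≈ 3.28×10⁻² mol/L (common ion dominates); [Ca²⁺] = 3s.
Ksp = [Ca²⁺]^3[PO₄³⁻]^2 = (3s)^3(3.28×10⁻²)^2
(3s)^3 = 4.89×10⁻³³ / (3.28×10⁻²)^2 = 4.55×10⁻³⁰
s = 5.52×10⁻¹¹ mol/L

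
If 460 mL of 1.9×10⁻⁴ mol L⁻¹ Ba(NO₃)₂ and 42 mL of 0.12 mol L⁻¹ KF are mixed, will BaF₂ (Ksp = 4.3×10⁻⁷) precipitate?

No

Total volume after mixing = 460 + 42 = 502 mL.
[Ba²⁺] = (1.9×10⁻⁴)(460)/502 = 1.7×10⁻⁴ mol L⁻¹
[F⁻] = (0.12)(42)/502 = 1.0×10⁻² mol L⁻¹
Q = [Ba²⁺][F⁻]^2 = 1.8×10⁻⁸
Q < Ksp (1.8×10⁻⁸ vs 4.3×10⁻⁷); the solution remains unsaturated and no precipitate forms.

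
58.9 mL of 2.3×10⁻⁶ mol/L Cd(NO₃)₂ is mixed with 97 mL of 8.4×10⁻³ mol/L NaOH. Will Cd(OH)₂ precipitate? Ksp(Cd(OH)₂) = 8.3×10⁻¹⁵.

After mixing, V = 58.9 mL + 97 mL = 155.9 mL.
[Cd²⁺] = (2.3×10⁻⁶)(58.9)/155.9 = 8.7×10⁻⁷ mol/L
[OH⁻] = (8.4×10⁻³)(97)/155.9 = 5.2×10⁻³ mol/L
Q = [Cd²⁺][OH⁻]^2 = 2.4×10⁻¹¹
Q = 2.4×10⁻¹¹ > Ksp = 8.3×10⁻¹⁵, so the solution is supersaturated and Cd(OH)₂ precipitates.

Yes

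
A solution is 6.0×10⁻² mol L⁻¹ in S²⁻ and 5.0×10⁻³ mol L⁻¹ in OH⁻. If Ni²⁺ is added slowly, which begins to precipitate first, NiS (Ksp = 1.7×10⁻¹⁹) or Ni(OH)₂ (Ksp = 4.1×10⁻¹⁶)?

A salt starts to precipitate once the ion product Q reaches its Ksp.
For NiS: [Ni²⁺] = (Ksp/[S²⁻]) = 2.8×10⁻¹⁸ mol L⁻¹
For Ni(OH)₂: [Ni²⁺] = (Ksp/[OH⁻]^2) = 1.6×10⁻¹¹ mol L⁻¹
NiS requires the lower [Ni²⁺], so it precipitates first.

NiS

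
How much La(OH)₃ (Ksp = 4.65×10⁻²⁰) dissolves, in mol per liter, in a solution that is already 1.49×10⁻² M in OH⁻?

1.41×10⁻¹⁴ M

La(OH)₃(s) ⇌ La³⁺(aq) + 3 OH⁻(aq)
OH⁻ is already present at 1.49×10⁻² M. If s mol/L of La(OH)₃ dissolves, [La³⁺] = s while [OH⁻] ≈ 1.49×10⁻² M.
Ksp = [La³⁺][OH⁻]^3 = s(1.49×10⁻²)^3
s = 4.65×10⁻²⁰ / (1.49×10⁻²)^3 = 1.41×10⁻¹⁴
s = 1.41×10⁻¹⁴ M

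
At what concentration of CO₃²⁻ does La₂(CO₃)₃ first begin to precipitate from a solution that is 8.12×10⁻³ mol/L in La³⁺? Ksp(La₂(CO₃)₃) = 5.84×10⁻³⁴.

2.07×10⁻¹⁰ M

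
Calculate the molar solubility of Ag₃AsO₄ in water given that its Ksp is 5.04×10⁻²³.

Ag₃AsO₄(s) ⇌ 3 Ag⁺(aq) + AsO₄³⁻(aq)
For each mole of Ag₃AsO₄ that dissolves per liter, [Ag⁺] = 3s and [AsO₄³⁻] = s; let s denote this solubility.
Ksp = [Ag⁺]^3[AsO₄³⁻] = (3s)^3 · s = 27s^4
27s^4 = 5.04×10⁻²³  ⇒  s^4 = 1.87×10⁻²⁴
s = (1.87×10⁻²⁴)^(1/4) = 1.17×10⁻⁶ M

1.17×10⁻⁶ M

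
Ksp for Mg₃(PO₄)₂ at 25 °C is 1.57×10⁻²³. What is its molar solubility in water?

Mg₃(PO₄)₂(s) ⇌ 3 Mg²⁺(aq) + 2 PO₄³⁻(aq)
With molar solubility s: [Mg²⁺] = 3s, [PO₄³⁻] = 2s.
Ksp = [Mg²⁺]^3[PO₄³⁻]^2 = (3s)^3 · (2s)^2 = 108s^5
108s^5 = 1.57×10⁻²³  ⇒  s^5 = 1.45×10⁻²⁵
s = 1.08×10⁻⁵ M

1.08×10⁻⁵ M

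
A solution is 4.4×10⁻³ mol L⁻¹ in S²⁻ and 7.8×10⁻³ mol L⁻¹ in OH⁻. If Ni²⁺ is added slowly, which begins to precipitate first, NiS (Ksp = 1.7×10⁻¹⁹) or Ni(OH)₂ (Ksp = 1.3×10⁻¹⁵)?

A salt starts to precipitate once the ion product Q reaches its Ksp.
For NiS: [Ni²⁺] = (Ksp/[S²⁻]) = 3.9×10⁻¹⁷ mol L⁻¹
For Ni(OH)₂: [Ni²⁺] = (Ksp/[OH⁻]^2) = 2.1×10⁻¹¹ mol L⁻¹
NiS requires the lower [Ni²⁺], so it precipitates first.

NiS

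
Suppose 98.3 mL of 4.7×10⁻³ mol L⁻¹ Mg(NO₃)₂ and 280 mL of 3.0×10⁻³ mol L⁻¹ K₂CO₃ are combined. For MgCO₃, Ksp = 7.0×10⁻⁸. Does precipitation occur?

Yes

Total volume after mixing = 98.3 + 280 = 378.3 mL.
[Mg²⁺] = (4.7×10⁻³)(98.3)/378.3 = 1.2×10⁻³ mol L⁻¹
[CO₃²⁻] = (3.0×10⁻³)(280)/378.3 = 2.2×10⁻³ mol L⁻¹
Q = [Mg²⁺][CO₃²⁻] = 2.7×10⁻⁶
Because Q > Ksp (2.7×10⁻⁶ vs 7.0×10⁻⁸), a precipitate of MgCO₃ forms.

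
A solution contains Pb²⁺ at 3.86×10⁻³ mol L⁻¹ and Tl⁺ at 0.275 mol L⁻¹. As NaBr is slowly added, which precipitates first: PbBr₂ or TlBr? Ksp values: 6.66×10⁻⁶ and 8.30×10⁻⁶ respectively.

Precipitation of each salt begins when its ion product equals Ksp.
For PbBr₂: [Br⁻] = (Ksp/[Pb²⁺])^(1/2) = 4.15×10⁻² mol L⁻¹
For TlBr: [Br⁻] = (Ksp/[Tl⁺]) = 3.02×10⁻⁵ mol L⁻¹
The smaller threshold [Br⁻] is reached first, so TlBr precipitates first.

TlBr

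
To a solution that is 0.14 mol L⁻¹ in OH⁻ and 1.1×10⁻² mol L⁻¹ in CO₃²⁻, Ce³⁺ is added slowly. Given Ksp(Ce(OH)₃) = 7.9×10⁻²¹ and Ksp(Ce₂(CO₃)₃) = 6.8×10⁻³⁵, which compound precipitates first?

A salt starts to precipitate once the ion product Q reaches its Ksp.
For Ce(OH)₃: [Ce³⁺] = (Ksp/[OH⁻]^3) = 2.9×10⁻¹⁸ mol L⁻¹
For Ce₂(CO₃)₃: [Ce³⁺] = (Ksp/[CO₃²⁻]^3)^(1/2) = 7.1×10⁻¹⁵ mol L⁻¹
Since Ce(OH)₃ needs less Ce³⁺ to reach saturation, it precipitates first.

Ce(OH)₃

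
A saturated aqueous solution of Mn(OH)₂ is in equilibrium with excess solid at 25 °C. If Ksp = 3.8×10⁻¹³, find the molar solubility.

4.6×10⁻⁵ M

Mn(OH)₂(s) ⇌ Mn²⁺(aq) + 2 OH⁻(aq)
If s mol/L of Mn(OH)₂ dissolves, [Mn²⁺] = s and [OH⁻] = 2s.
Ksp = [Mn²⁺][OH⁻]^2 = s · (2s)^2 = 4s^3
4s^3 = 3.8×10⁻¹³  ⇒  s^3 = 9.5×10⁻¹⁴
s = 4.6×10⁻⁵ mol/L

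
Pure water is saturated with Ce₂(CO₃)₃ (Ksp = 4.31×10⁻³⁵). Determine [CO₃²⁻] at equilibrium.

1.58×10⁻⁷ M

Ce₂(CO₃)₃(s) ⇌ 2 Ce³⁺(aq) + 3 CO₃²⁻(aq)
With molar solubility s: [Ce³⁺] = 2s, [CO₃²⁻] = 3s.
Ksp = [Ce³⁺]^2[CO₃²⁻]^3 = (2s)^2 · (3s)^3 = 108s^5 = 4.31×10⁻³⁵
s = 5.25×10⁻⁸ M
[CO₃²⁻] = 3s = 1.58×10⁻⁷ M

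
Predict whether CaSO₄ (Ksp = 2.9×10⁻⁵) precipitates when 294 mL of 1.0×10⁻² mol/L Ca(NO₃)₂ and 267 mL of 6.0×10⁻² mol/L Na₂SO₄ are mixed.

Yes

Total volume after mixing = 294 + 267 = 561 mL.
[Ca²⁺] = (1.0×10⁻²)(294)/561 = 5.2×10⁻³ mol/L
[SO₄²⁻] = (6.0×10⁻²)(267)/561 = 2.9×10⁻² mol/L
Q = [Ca²⁺][SO₄²⁻] = 1.5×10⁻⁴
Because Q > Ksp (1.5×10⁻⁴ vs 2.9×10⁻⁵), a precipitate of CaSO₄ forms.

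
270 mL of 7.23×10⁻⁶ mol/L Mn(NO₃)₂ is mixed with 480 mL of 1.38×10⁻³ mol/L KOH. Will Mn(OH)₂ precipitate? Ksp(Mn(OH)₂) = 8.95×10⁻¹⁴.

Yes

The combined volume is 750 mL.
[Mn²⁺] = (7.23×10⁻⁶)(270)/750 = 2.60×10⁻⁶ mol/L
[OH⁻] = (1.38×10⁻³)(480)/750 = 8.83×10⁻⁴ mol/L
Q = [Mn²⁺][OH⁻]^2 = 2.03×10⁻¹²
Because Q > Ksp (2.03×10⁻¹² vs 8.95×10⁻¹⁴), a precipitate of Mn(OH)₂ forms.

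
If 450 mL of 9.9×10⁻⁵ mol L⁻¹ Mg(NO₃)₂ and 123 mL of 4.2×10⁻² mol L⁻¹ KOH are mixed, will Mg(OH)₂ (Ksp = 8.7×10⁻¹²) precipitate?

Yes

Total volume after mixing = 450 + 123 = 573 mL.
[Mg²⁺] = (9.9×10⁻⁵)(450)/573 = 7.8×10⁻⁵ mol L⁻¹
[OH⁻] = (4.2×10⁻²)(123)/573 = 9.0×10⁻³ mol L⁻¹
Q = [Mg²⁺][OH⁻]^2 = 6.3×10⁻⁹
Since Q (6.3×10⁻⁹) exceeds Ksp (8.7×10⁻¹²), Mg(OH)₂ will precipitate.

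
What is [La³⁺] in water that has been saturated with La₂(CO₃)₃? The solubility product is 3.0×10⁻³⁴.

La₂(CO₃)₃(s) ⇌ 2 La³⁺(aq) + 3 CO₃²⁻(aq)
Let s be the molar solubility. Then [La³⁺] = 2s and [CO₃²⁻] = 3s.
Ksp = [La³⁺]^2[CO₃²⁻]^3 = (2s)^2 · (3s)^3 = 108s^5 = 3.0×10⁻³⁴
s = 7.7×10⁻⁸ mol/L
[La³⁺] = 2s = 1.5×10⁻⁷ mol/L

1.5×10⁻⁷ M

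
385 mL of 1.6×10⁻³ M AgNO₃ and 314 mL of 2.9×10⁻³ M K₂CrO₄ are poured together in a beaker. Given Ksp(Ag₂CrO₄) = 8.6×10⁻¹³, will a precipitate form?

Yes

Total volume after mixing = 385 + 314 = 699 mL.
[Ag⁺] = (1.6×10⁻³)(385)/699 = 8.8×10⁻⁴ M
[CrO₄²⁻] = (2.9×10⁻³)(314)/699 = 1.3×10⁻³ M
Q = [Ag⁺]^2[CrO₄²⁻] = 1.0×10⁻⁹
Since Q (1.0×10⁻⁹) exceeds Ksp (8.6×10⁻¹³), Ag₂CrO₄ will precipitate.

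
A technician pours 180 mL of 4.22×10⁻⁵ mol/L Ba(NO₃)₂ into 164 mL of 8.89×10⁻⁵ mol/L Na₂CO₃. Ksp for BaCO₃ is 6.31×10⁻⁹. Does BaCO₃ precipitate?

After mixing, V = 180 mL + 164 mL = 344 mL.
[Ba²⁺] = (4.22×10⁻⁵)(180)/344 = 2.21×10⁻⁵ mol/L
[CO₃²⁻] = (8.89×10⁻⁵)(164)/344 = 4.24×10⁻⁵ mol/L
Q = [Ba²⁺][CO₃²⁻] = 9.36×10⁻¹⁰
Since Q (9.36×10⁻¹⁰) is less than Ksp (6.31×10⁻⁹), no BaCO₃ precipitates.

No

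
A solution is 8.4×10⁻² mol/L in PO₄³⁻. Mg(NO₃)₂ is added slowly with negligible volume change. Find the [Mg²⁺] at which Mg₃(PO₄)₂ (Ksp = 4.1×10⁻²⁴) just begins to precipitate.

8.3×10⁻⁸ M

A salt starts to precipitate once the ion product Q reaches its Ksp.
Mg₃(PO₄)₂(s) ⇌ 3 Mg²⁺(aq) + 2 PO₄³⁻(aq)
Ksp = [Mg²⁺]^3[PO₄³⁻]^2 = [Mg²⁺]^3(8.4×10⁻²)^2
[Mg²⁺]^3 = 4.1×10⁻²⁴ / (8.4×10⁻²)^2 = 5.8×10⁻²²
[Mg²⁺] = 8.3×10⁻⁸ mol/L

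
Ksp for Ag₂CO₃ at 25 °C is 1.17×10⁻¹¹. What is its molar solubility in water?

Ag₂CO₃(s) ⇌ 2 Ag⁺(aq) + CO₃²⁻(aq)
Call the molar solubility s, so that [Ag⁺] = 2s and [CO₃²⁻] = s.
Ksp = [Ag⁺]^2[CO₃²⁻] = (2s)^2 · s = 4s^3
4s^3 = 1.17×10⁻¹¹  ⇒  s^3 = 2.93×10⁻¹²
s = 1.43×10⁻⁴ mol L⁻¹

1.43×10⁻⁴ M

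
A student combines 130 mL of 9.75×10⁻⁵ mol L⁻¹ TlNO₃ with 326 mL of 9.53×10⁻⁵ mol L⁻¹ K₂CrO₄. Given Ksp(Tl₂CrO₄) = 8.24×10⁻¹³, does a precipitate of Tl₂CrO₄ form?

No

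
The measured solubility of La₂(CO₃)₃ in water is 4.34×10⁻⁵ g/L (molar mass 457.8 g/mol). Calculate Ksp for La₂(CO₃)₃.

Molar solubility s = (4.34×10⁻⁵ g/L) / (457.8 g/mol) = 9.4801×10⁻⁸ mol/L
La₂(CO₃)₃(s) ⇌ 2 La³⁺(aq) + 3 CO₃²⁻(aq)
Call the molar solubility s, so that [La³⁺] = 2s and [CO₃²⁻] = 3s.
Ksp = [La³⁺]^2[CO₃²⁻]^3 = (2s)^2 · (3s)^3 = 108s^5
Ksp = 108 × (9.4801×10⁻⁸)^5 = 8.27×10⁻³⁴

Ksp = 8.27×10⁻³⁴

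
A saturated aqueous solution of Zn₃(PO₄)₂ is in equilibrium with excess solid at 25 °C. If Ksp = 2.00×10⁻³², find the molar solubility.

1.79×10⁻⁷ M

Zn₃(PO₄)₂(s) ⇌ 3 Zn²⁺(aq) + 2 PO₄³⁻(aq)
Call the molar solubility s, so that [Zn²⁺] = 3s and [PO₄³⁻] = 2s.
Ksp = [Zn²⁺]^3[PO₄³⁻]^2 = (3s)^3 · (2s)^2 = 108s^5
108s^5 = 2.00×10⁻³²  ⇒  s^5 = 1.85×10⁻³⁴
Taking the 5th root, s = 1.79×10⁻⁷ mol/L.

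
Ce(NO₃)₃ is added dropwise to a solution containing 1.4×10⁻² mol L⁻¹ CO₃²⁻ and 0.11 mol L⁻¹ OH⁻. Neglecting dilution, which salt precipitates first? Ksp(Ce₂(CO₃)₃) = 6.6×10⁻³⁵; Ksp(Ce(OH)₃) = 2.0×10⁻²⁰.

Ce(OH)₃

The threshold for precipitation is Q = Ksp.
For Ce₂(CO₃)₃: [Ce³⁺] = (Ksp/[CO₃²⁻]^3)^(1/2) = 4.9×10⁻¹⁵ mol L⁻¹
For Ce(OH)₃: [Ce³⁺] = (Ksp/[OH⁻]^3) = 1.5×10⁻¹⁷ mol L⁻¹
Since Ce(OH)₃ needs less Ce³⁺ to reach saturation, it precipitates first.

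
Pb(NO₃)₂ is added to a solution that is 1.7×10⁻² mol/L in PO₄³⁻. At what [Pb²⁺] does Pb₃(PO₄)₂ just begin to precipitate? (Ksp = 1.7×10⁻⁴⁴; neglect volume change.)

3.9×10⁻¹⁴ M

A salt starts to precipitate once the ion product Q reaches its Ksp.
Pb₃(PO₄)₂(s) ⇌ 3 Pb²⁺(aq) + 2 PO₄³⁻(aq)
Ksp = [Pb²⁺]^3[PO₄³⁻]^2 = [Pb²⁺]^3(1.7×10⁻²)^2
[Pb²⁺]^3 = 1.7×10⁻⁴⁴ / (1.7×10⁻²)^2 = 5.9×10⁻⁴¹
[Pb²⁺] = 3.9×10⁻¹⁴ mol/L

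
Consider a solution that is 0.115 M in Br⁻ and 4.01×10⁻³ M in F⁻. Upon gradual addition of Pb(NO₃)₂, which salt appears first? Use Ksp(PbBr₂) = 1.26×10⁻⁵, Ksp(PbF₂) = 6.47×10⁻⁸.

PbBr₂

A salt starts to precipitate once the ion product Q reaches its Ksp.
For PbBr₂: [Pb²⁺] = (Ksp/[Br⁻]^2) = 9.53×10⁻⁴ M
For PbF₂: [Pb²⁺] = (Ksp/[F⁻]^2) = 4.02×10⁻³ M
PbBr₂ requires the lower [Pb²⁺], so it precipitates first.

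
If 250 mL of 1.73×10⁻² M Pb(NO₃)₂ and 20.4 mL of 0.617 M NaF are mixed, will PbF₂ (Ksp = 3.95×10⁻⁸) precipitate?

Yes

The combined volume is 270.4 mL.
[Pb²⁺] = (1.73×10⁻²)(250)/270.4 = 1.60×10⁻² M
[F⁻] = (0.617)(20.4)/270.4 = 4.65×10⁻² M
Q = [Pb²⁺][F⁻]^2 = 3.47×10⁻⁵
Because Q > Ksp (3.47×10⁻⁵ vs 3.95×10⁻⁸), a precipitate of PbF₂ forms.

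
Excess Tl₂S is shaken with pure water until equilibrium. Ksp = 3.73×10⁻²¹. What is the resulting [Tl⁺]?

1.95×10⁻⁷ M

Tl₂S(s) ⇌ 2 Tl⁺(aq) + S²⁻(aq)
Let s be the molar solubility. Then [Tl⁺] = 2s and [S²⁻] = s.
Ksp = [Tl⁺]^2[S²⁻] = (2s)^2 · s = 4s^3 = 3.73×10⁻²¹
s = 9.77×10⁻⁸ mol/L
[Tl⁺] = 2s = 1.95×10⁻⁷ mol/L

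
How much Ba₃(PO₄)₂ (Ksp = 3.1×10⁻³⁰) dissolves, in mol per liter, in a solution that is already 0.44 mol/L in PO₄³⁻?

8.4×10⁻¹¹ M

Ba₃(PO₄)₂(s) ⇌ 3 Ba²⁺(aq) + 2 PO₄³⁻(aq)
Let s be the solubility of Ba₃(PO₄)₂ here. The common ion gives [PO₄³⁻] ≈ 0.44 mol/L, and [Ba²⁺] = 3s.
Ksp = [Ba²⁺]^3[PO₄³⁻]^2 = (3s)^3(0.44)^2
(3s)^3 = 3.1×10⁻³⁰ / (0.44)^2 = 1.6×10⁻²⁹
s = 8.4×10⁻¹¹ mol/L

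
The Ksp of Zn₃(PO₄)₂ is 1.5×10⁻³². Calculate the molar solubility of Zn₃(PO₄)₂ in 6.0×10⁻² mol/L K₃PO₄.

5.4×10⁻¹¹ M

Zn₃(PO₄)₂(s) ⇌ 3 Zn²⁺(aq) + 2 PO₄³⁻(aq)
PO₄³⁻ is already present at 6.0×10⁻² mol/L. If s mol/L of Zn₃(PO₄)₂ dissolves, [Zn²⁺] = 3s while [PO₄³⁻] ≈ 6.0×10⁻² mol/L.
Ksp = [Zn²⁺]^3[PO₄³⁻]^2 = (3s)^3(6.0×10⁻²)^2
(3s)^3 = 1.5×10⁻³² / (6.0×10⁻²)^2 = 4.2×10⁻³⁰
s = 5.4×10⁻¹¹ mol/L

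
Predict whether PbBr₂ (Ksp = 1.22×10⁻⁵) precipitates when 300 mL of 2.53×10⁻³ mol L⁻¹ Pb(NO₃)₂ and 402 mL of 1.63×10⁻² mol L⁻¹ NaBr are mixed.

Total volume after mixing = 300 + 402 = 702 mL.
[Pb²⁺] = (2.53×10⁻³)(300)/702 = 1.08×10⁻³ mol L⁻¹
[Br⁻] = (1.63×10⁻²)(402)/702 = 9.33×10⁻³ mol L⁻¹
Q = [Pb²⁺][Br⁻]^2 = 9.42×10⁻⁸
Q < Ksp (9.42×10⁻⁸ vs 1.22×10⁻⁵); the solution remains unsaturated and no precipitate forms.

No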